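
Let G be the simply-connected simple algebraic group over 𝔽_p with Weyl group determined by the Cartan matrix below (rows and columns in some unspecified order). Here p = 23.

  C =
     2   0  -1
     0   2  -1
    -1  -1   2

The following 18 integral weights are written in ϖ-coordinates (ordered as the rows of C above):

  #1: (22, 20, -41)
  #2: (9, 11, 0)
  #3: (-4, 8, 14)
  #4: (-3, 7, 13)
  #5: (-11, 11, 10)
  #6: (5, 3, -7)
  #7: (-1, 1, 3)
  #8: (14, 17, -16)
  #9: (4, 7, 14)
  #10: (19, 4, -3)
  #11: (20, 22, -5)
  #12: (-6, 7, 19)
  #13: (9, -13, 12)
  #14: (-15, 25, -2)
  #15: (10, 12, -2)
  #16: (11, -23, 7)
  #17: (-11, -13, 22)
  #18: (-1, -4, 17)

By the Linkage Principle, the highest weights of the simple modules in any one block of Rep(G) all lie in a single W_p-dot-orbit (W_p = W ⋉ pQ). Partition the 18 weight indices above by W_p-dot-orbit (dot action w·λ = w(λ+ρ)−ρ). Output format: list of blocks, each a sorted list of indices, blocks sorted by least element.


Root system A_3: the 3×3 matrix C matches after relabeling.

Folding the 18 weights λ_j+ρ into Ā_23 (reps in the given 3-coord order):

  λ_1+ρ ↦ (0, 2, 4);  λ_2+ρ ↦ (10, 12, 1);  λ_3+ρ ↦ (2, 8, 12);  λ_4+ρ ↦ (2, 8, 12);  λ_5+ρ ↦ (10, 12, 1);  λ_6+ρ ↦ (0, 2, 4);  λ_7+ρ ↦ (0, 2, 4);  λ_8+ρ ↦ (0, 3, 15);  λ_9+ρ ↦ (0, 3, 15);  λ_10+ρ ↦ (18, 3, 2);  λ_11+ρ ↦ (0, 2, 4);  λ_12+ρ ↦ (0, 3, 15);  λ_13+ρ ↦ (10, 12, 1);  λ_14+ρ ↦ (2, 8, 12);  λ_15+ρ ↦ (10, 12, 1);  λ_16+ρ ↦ (2, 8, 12);  λ_17+ρ ↦ (10, 12, 1);  λ_18+ρ ↦ (0, 3, 15)

The 18 indices split into 5 linkage classes (same alcove rep ⇔ same W_23-dot-orbit):

[[1, 6, 7, 11], [2, 5, 13, 15, 17], [3, 4, 14, 16], [8, 9, 12, 18], [10]]


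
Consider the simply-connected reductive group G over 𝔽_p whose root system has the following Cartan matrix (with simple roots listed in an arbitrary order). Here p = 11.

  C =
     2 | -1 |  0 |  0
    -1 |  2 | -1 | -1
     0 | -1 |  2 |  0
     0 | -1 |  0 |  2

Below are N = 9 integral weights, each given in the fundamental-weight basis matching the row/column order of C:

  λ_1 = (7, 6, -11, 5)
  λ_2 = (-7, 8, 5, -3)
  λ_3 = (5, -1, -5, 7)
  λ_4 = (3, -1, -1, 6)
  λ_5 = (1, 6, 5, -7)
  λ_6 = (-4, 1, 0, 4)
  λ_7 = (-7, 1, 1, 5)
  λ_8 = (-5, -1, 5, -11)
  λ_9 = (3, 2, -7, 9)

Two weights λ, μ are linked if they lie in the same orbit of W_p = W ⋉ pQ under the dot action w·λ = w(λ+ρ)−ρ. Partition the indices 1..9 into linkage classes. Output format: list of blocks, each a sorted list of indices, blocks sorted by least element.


Cartan matrix: type D_4 (|W|=192); un-permuting the 4 rows.

Folding the 9 weights λ_j+ρ into Ā_11 (reps in the given 4-coord order):

  λ_1 → (2, 1, 0, 4) · λ_2 → (2, 2, 2, 2) · λ_3 → (2, 1, 0, 4) · λ_4 → (4, 0, 0, 7) · λ_5 → (2, 2, 2, 2) · λ_6 → (2, 1, 0, 4) · λ_7 → (2, 2, 2, 2) · λ_8 → (2, 1, 0, 4) · λ_9 → (2, 1, 0, 4)

3 distinct reps among the 9 weights ⇒ 3 W_11-linkage classes:

[[1, 3, 6, 8, 9], [2, 5, 7], [4]]


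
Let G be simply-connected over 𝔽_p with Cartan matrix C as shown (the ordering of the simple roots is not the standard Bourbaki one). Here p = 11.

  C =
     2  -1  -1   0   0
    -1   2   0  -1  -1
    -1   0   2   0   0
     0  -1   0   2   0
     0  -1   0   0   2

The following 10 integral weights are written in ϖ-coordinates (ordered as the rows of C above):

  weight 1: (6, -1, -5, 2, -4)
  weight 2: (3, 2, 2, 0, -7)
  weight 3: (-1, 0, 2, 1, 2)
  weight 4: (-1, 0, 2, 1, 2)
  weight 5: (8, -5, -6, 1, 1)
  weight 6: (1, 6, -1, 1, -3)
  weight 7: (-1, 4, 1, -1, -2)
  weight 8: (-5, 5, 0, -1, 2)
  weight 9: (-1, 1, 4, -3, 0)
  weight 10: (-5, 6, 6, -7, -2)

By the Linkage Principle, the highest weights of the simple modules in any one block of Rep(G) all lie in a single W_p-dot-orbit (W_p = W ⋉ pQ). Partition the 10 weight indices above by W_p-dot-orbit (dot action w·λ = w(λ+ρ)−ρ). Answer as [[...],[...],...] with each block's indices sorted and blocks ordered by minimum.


C ↔ D_5 under row/col permutation; |W(D_5)| = 1920.

Alcove-folded reps (p=11, 10 weights, presented ϖ-order):

  [1] (0, 3, 4, 0, 0);  [2] (0, 1, 3, 2, 3);  [3] (0, 1, 3, 2, 3);  [4] (0, 1, 3, 2, 3);  [5] (0, 0, 5, 2, 2);  [6] (0, 0, 5, 2, 2);  [7] (0, 4, 2, 0, 1);  [8] (0, 2, 3, 0, 3);  [9] (0, 0, 5, 2, 1);  [10] (0, 1, 3, 2, 3)

Linkage partition of the 10 weights (6 classes, p=11):

[[1], [2, 3, 4, 10], [5, 6], [7], [8], [9]]


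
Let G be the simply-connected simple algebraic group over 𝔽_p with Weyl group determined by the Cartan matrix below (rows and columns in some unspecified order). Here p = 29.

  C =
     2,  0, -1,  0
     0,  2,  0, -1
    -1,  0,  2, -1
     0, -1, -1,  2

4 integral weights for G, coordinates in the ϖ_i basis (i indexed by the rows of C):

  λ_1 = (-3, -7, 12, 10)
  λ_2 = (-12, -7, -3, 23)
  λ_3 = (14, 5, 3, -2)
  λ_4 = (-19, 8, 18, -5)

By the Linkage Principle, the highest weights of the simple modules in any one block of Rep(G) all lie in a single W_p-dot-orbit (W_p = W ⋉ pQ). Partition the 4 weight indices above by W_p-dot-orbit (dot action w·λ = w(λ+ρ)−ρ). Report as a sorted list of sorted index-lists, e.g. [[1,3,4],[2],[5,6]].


A_4 Cartan matrix, 4 simple roots permuted; ρ=(1,1,1,1).

Each λ_j+ρ reduced to Ā_29; 4-tuples below use C's row order:

    λ_1+ρ ↦ (2, 6, 11, 5)
    λ_2+ρ ↦ (2, 6, 11, 5)
    λ_3+ρ ↦ (15, 5, 3, 1)
    λ_4+ρ ↦ (15, 5, 3, 1)

Linkage partition of the 4 weights (2 classes, p=29):

[[1, 2], [3, 4]]


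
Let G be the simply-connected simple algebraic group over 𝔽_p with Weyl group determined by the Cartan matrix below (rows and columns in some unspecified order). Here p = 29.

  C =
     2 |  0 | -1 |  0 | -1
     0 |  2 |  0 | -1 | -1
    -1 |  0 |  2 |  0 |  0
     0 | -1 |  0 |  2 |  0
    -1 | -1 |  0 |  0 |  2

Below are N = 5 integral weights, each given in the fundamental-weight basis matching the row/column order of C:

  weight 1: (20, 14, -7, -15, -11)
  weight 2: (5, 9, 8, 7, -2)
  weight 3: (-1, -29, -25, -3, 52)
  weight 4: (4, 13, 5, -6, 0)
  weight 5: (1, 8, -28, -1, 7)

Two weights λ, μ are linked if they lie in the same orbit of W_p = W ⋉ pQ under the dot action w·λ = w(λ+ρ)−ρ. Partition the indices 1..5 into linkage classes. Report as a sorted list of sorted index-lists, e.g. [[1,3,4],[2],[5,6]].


Type A_5, rank 5, |W|=720; reorder rows/cols to standard.

Each λ_j+ρ reduced to Ā_29; 5-tuples below use C's row order:

  1: (5, 9, 6, 5, 1);  2: (5, 9, 6, 5, 1);  3: (1, 1, 23, 4, 0);  4: (5, 9, 6, 5, 1);  5: (8, 0, 2, 8, 9)

Linkage partition of the 5 weights (3 classes, p=29):

[[1, 2, 4], [3], [5]]


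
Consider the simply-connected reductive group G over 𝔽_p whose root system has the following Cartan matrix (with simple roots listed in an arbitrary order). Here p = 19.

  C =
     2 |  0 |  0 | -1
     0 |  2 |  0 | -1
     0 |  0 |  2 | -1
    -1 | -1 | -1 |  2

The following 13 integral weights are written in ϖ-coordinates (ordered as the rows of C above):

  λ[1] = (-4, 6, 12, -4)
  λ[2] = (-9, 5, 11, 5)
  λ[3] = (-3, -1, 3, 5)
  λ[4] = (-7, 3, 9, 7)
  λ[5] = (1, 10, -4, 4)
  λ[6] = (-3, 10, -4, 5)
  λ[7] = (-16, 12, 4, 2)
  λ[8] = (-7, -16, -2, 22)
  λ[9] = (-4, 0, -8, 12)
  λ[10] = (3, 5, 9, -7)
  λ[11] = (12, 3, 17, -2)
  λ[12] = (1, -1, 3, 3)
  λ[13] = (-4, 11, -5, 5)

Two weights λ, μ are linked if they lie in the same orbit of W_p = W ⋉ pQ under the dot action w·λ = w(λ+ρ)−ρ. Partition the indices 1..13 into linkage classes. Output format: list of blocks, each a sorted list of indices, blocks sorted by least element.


C ↔ D_4 under row/col permutation; |W(D_4)| = 192.

Ā_19 reps of the 13 weights (D_4, coords as presented):

    1: (3, 1, 7, 3)
    2: (3, 1, 7, 3)
    3: (2, 0, 4, 4)
    4: (3, 1, 7, 3)
    5: (2, 11, 3, 1)
    6: (2, 11, 3, 1)
    7: (3, 1, 7, 3)
    8: (2, 11, 3, 1)
    9: (3, 1, 7, 3)
    10: (2, 0, 4, 4)
    11: (2, 11, 3, 1)
    12: (2, 0, 4, 4)
    13: (2, 11, 3, 1)

3 distinct reps among the 13 weights ⇒ 3 W_19-linkage classes:

[[1, 2, 4, 7, 9], [3, 10, 12], [5, 6, 8, 11, 13]]


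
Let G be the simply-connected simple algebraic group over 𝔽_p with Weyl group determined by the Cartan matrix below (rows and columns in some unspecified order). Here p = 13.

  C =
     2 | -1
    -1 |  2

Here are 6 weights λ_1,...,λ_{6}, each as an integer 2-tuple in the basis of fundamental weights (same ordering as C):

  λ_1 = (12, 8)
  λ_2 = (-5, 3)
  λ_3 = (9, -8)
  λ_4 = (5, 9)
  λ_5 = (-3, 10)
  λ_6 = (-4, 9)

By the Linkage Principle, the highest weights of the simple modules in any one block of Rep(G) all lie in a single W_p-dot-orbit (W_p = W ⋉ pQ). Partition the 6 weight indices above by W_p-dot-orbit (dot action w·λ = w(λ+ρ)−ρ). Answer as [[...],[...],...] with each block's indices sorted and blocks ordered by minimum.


C ↔ A_2 under row/col permutation; |W(A_2)| = 6.

Each λ_j+ρ reduced to Ā_13; 2-tuples below use C's row order:

  1: (4, 0)
  2: (4, 0)
  3: (3, 7)
  4: (3, 7)
  5: (2, 9)
  6: (3, 7)

These 6 weights hit 3 W_13-dot-orbits; sizes (2, 3, 1):

[[1, 2], [3, 4, 6], [5]]


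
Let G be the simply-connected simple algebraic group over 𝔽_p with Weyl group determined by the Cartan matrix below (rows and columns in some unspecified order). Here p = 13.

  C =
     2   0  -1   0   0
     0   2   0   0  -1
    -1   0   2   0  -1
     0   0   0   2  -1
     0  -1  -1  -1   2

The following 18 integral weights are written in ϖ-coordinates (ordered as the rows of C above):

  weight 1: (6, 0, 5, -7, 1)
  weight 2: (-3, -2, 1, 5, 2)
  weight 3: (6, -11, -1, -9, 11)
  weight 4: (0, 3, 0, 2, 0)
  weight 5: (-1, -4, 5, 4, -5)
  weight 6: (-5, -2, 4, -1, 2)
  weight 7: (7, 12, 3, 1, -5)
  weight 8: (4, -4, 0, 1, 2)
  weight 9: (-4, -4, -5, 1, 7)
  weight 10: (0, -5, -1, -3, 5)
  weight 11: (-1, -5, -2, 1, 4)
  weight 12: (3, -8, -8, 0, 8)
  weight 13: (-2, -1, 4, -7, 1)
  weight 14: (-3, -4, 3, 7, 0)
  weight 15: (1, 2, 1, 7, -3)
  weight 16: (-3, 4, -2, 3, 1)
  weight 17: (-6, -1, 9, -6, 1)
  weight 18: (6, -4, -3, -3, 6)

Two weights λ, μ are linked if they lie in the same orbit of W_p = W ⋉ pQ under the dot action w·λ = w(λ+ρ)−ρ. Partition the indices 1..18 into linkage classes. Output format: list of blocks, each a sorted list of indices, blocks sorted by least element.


Type D_5, rank 5, |W|=1920; reorder rows/cols to standard.

Ā_13 reps of the 18 weights (D_5, coords as presented):

  λ_1 → (4, 1, 1, 0, 2);  λ_2 → (2, 1, 0, 6, 2);  λ_3 → (1, 4, 0, 2, 0);  λ_4 → (1, 4, 1, 3, 1);  λ_5 → (1, 4, 0, 2, 0);  λ_6 → (4, 1, 1, 0, 2);  λ_7 → (2, 1, 0, 6, 2);  λ_8 → (5, 3, 1, 2, 0);  λ_9 → (4, 1, 1, 0, 2);  λ_10 → (1, 4, 0, 2, 0);  λ_11 → (1, 4, 0, 2, 0);  λ_12 → (2, 2, 1, 4, 0);  λ_13 → (1, 4, 0, 2, 0);  λ_14 → (2, 1, 0, 6, 2);  λ_15 → (2, 1, 0, 6, 2);  λ_16 → (1, 4, 1, 3, 1);  λ_17 → (5, 3, 1, 2, 0);  λ_18 → (5, 3, 1, 2, 0)

Partition of {1..18} into 6 W_13-dot-orbits:

[[1, 6, 9], [2, 7, 14, 15], [3, 5, 10, 11, 13], [4, 16], [8, 17, 18], [12]]


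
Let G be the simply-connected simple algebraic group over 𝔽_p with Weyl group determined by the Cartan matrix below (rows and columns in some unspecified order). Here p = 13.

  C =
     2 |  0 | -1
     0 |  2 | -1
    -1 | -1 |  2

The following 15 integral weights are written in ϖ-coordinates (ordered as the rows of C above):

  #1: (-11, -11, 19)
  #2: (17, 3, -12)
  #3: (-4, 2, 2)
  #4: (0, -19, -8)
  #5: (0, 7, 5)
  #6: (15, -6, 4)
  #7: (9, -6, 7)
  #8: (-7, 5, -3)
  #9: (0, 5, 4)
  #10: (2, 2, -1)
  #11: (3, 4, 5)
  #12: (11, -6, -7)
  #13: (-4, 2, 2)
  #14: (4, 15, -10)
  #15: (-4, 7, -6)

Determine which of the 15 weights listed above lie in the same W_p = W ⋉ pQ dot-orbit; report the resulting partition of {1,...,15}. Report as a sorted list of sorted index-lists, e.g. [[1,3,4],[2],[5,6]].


Dynkin diagram of C (from the 4 off-diagonal −1 entries): A_3.

λ_j+ρ reflected into Ā_13 (⟨·,θ^∨⟩≤13); 3-tuples as given:

    [1] (3, 3, 0)
    [2] (2, 2, 4)
    [3] (3, 3, 0)
    [4] (1, 6, 5)
    [5] (1, 6, 5)
    [6] (5, 0, 3)
    [7] (5, 0, 3)
    [8] (2, 2, 4)
    [9] (1, 6, 5)
    [10] (3, 3, 0)
    [11] (2, 3, 6)
    [12] (1, 6, 5)
    [13] (3, 3, 0)
    [14] (1, 4, 5)
    [15] (5, 0, 3)

Partition of {1..15} into 6 W_13-dot-orbits:

[[1, 3, 10, 13], [2, 8], [4, 5, 9, 12], [6, 7, 15], [11], [14]]


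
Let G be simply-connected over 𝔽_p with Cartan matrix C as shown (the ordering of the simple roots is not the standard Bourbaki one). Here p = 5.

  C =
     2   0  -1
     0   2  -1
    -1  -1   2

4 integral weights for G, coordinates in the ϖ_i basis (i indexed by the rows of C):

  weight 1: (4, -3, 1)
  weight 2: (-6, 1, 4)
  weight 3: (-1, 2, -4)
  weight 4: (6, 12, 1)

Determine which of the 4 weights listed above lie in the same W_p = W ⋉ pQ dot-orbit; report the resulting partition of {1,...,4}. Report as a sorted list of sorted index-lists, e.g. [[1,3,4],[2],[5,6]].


C ↔ A_3 under row/col permutation; |W(A_3)| = 24.

λ_j+ρ reflected into Ā_5 (⟨·,θ^∨⟩≤5); 3-tuples as given:

  λ_1 → (3, 0, 0)
  λ_2 → (3, 0, 0)
  λ_3 → (3, 0, 0)
  λ_4 → (2, 2, 1)

Partition of {1..4} into 2 W_5-dot-orbits:

[[1, 2, 3], [4]]


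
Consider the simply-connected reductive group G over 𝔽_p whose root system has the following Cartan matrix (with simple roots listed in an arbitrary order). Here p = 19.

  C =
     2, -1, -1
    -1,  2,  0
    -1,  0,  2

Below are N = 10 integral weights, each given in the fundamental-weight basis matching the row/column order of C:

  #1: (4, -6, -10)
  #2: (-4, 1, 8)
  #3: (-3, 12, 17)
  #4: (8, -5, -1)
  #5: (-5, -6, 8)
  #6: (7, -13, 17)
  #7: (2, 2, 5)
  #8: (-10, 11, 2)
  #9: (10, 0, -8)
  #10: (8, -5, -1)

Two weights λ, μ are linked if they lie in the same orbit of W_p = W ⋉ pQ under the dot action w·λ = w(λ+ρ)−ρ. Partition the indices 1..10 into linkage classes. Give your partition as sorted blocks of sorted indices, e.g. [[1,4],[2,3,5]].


A_3 Cartan matrix, 3 simple roots permuted; ρ=(1,1,1).

Alcove-folded reps (p=19, 10 weights, presented ϖ-order):

  [1] (5, 4, 0)
  [2] (2, 1, 6)
  [3] (2, 1, 6)
  [4] (5, 4, 0)
  [5] (5, 4, 0)
  [6] (4, 1, 7)
  [7] (3, 3, 6)
  [8] (3, 3, 6)
  [9] (4, 1, 7)
  [10] (5, 4, 0)

The 10 indices split into 4 linkage classes (same alcove rep ⇔ same W_19-dot-orbit):

[[1, 4, 5, 10], [2, 3], [6, 9], [7, 8]]


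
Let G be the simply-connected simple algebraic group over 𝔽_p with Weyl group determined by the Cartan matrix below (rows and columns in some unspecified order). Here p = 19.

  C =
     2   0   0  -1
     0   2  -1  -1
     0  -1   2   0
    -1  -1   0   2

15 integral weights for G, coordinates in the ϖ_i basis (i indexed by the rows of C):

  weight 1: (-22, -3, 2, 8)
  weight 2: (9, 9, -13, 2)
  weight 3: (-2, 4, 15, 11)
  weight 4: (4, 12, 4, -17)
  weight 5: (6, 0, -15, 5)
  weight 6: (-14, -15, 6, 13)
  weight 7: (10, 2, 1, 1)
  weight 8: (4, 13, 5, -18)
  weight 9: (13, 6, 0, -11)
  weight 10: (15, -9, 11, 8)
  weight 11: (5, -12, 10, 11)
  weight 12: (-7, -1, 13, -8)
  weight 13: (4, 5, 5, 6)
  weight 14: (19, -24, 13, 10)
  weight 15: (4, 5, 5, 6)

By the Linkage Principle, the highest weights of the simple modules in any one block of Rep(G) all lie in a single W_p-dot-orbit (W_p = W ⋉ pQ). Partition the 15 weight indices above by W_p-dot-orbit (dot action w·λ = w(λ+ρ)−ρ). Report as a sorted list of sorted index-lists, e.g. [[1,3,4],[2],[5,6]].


Root system A_4: the 4×4 matrix C matches after relabeling.

Folding the 15 weights λ_j+ρ into Ā_19 (reps in the given 4-coord order):

  1: (5, 1, 9, 2)
  2: (6, 2, 6, 1)
  3: (11, 3, 2, 2)
  4: (11, 3, 2, 2)
  5: (0, 6, 1, 7)
  6: (0, 6, 1, 7)
  7: (11, 3, 2, 2)
  8: (11, 3, 2, 2)
  9: (4, 1, 2, 7)
  10: (6, 2, 6, 1)
  11: (6, 11, 0, 1)
  12: (0, 6, 1, 7)
  13: (0, 6, 1, 7)
  14: (4, 1, 2, 7)
  15: (0, 6, 1, 7)

Partition of {1..15} into 6 W_19-dot-orbits:

[[1], [2, 10], [3, 4, 7, 8], [5, 6, 12, 13, 15], [9, 14], [11]]


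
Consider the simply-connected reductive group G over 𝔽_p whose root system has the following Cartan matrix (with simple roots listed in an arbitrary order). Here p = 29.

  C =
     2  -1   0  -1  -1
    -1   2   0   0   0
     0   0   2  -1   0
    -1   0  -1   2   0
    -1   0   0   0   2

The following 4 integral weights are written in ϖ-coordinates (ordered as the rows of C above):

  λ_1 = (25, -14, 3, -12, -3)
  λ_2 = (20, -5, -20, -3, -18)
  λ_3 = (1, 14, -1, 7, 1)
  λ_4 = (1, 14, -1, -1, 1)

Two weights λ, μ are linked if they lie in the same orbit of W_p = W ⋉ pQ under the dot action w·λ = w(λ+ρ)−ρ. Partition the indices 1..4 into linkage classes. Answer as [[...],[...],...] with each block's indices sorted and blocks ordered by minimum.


D_5 Cartan matrix, 5 simple roots permuted; ρ=(1,1,1,1,1).

Alcove-folded reps (p=29, 4 weights, presented ϖ-order):

  1: (0, 13, 7, 3, 2)
  2: (2, 15, 0, 0, 2)
  3: (2, 15, 0, 0, 2)
  4: (2, 15, 0, 0, 2)

The 4 indices split into 2 linkage classes (same alcove rep ⇔ same W_29-dot-orbit):

[[1], [2, 3, 4]]


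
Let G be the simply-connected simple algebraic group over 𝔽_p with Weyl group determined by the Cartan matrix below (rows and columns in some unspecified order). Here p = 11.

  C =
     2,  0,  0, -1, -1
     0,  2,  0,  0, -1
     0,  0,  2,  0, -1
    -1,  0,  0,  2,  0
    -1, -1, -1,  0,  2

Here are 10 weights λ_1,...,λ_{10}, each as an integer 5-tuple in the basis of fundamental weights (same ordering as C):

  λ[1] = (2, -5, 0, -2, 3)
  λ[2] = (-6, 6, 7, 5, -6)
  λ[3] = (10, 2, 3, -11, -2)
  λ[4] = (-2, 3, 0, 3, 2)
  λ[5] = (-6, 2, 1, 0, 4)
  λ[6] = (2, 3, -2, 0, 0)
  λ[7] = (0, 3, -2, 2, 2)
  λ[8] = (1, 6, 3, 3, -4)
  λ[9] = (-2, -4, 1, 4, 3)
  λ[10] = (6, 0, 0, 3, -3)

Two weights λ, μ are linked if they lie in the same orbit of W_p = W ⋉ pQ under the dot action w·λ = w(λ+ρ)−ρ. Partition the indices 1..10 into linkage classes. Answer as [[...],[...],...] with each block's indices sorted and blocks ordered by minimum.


C ↔ D_5 under row/col permutation; |W(D_5)| = 1920.

Ā_11 reps of the 10 weights (D_5, coords as presented):

    [1] (2, 4, 1, 1, 0)
    [2] (1, 3, 2, 4, 0)
    [3] (1, 3, 2, 4, 0)
    [4] (2, 4, 1, 1, 0)
    [5] (1, 3, 2, 4, 0)
    [6] (2, 4, 1, 1, 0)
    [7] (2, 4, 1, 1, 0)
    [8] (2, 4, 1, 1, 0)
    [9] (1, 3, 2, 4, 0)
    [10] (0, 1, 1, 4, 0)

Partition of {1..10} into 3 W_11-dot-orbits:

[[1, 4, 6, 7, 8], [2, 3, 5, 9], [10]]


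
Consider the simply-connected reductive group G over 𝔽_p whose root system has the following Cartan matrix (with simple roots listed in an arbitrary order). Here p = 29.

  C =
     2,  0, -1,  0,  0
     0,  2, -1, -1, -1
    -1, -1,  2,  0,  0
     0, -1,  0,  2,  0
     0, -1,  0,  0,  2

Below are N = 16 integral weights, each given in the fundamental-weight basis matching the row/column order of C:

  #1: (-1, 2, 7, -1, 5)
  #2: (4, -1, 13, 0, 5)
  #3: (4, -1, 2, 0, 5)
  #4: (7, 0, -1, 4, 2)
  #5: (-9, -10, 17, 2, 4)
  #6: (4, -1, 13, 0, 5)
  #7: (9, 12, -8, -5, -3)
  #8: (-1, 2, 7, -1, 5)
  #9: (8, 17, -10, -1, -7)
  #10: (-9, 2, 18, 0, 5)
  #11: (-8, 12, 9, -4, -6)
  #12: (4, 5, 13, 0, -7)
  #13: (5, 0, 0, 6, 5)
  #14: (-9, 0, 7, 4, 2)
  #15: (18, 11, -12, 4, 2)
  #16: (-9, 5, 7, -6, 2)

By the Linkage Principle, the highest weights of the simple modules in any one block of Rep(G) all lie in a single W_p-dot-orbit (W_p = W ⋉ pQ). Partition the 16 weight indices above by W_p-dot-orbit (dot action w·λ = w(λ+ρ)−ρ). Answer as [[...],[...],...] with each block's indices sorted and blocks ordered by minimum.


Root system D_5: the 5×5 matrix C matches after relabeling.

W_29-reps of the 16 weights in Ā_29 (same 5-coord order as C):

    1: (0, 3, 8, 0, 6)
    2: (5, 0, 3, 1, 6)
    3: (5, 0, 3, 1, 6)
    4: (8, 1, 0, 5, 3)
    5: (8, 1, 0, 5, 3)
    6: (5, 0, 3, 1, 6)
    7: (3, 0, 7, 4, 2)
    8: (0, 3, 8, 0, 6)
    9: (0, 3, 8, 0, 6)
    10: (5, 0, 3, 1, 6)
    11: (7, 5, 1, 3, 5)
    12: (5, 0, 3, 1, 6)
    13: (6, 1, 1, 7, 6)
    14: (8, 1, 0, 5, 3)
    15: (8, 1, 0, 5, 3)
    16: (8, 1, 0, 5, 3)

6 distinct reps among the 16 weights ⇒ 6 W_29-linkage classes:

[[1, 8, 9], [2, 3, 6, 10, 12], [4, 5, 14, 15, 16], [7], [11], [13]]


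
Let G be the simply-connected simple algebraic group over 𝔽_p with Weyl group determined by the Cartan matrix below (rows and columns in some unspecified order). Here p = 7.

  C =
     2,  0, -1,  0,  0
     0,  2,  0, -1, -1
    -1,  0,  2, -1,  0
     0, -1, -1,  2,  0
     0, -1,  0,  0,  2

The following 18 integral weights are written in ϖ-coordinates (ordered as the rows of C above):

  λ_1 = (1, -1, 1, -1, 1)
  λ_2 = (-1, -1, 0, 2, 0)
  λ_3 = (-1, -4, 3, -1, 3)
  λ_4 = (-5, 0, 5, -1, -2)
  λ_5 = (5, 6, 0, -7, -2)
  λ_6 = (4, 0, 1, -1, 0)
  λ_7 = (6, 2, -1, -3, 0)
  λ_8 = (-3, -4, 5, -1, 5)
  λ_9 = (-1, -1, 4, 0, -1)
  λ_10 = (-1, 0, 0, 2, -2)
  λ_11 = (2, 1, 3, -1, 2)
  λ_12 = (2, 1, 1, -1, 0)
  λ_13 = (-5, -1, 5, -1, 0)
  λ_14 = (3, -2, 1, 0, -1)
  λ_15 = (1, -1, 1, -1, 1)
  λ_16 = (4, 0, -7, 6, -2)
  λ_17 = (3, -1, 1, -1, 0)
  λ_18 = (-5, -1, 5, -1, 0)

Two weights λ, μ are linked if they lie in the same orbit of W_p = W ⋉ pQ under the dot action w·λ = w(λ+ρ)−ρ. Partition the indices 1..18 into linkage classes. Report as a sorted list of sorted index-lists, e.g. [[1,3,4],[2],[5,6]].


C ↔ A_5 under row/col permutation; |W(A_5)| = 720.

λ_j+ρ reflected into Ā_7 (⟨·,θ^∨⟩≤7); 5-tuples as given:

    [1] (2, 0, 2, 0, 2)
    [2] (0, 0, 1, 3, 1)
    [3] (0, 0, 1, 3, 1)
    [4] (4, 0, 2, 0, 1)
    [5] (0, 0, 5, 1, 0)
    [6] (3, 0, 2, 0, 1)
    [7] (3, 0, 2, 0, 1)
    [8] (0, 0, 1, 3, 1)
    [9] (0, 0, 5, 1, 0)
    [10] (0, 0, 1, 3, 1)
    [11] (2, 0, 2, 0, 2)
    [12] (2, 2, 2, 0, 0)
    [13] (4, 0, 2, 0, 1)
    [14] (4, 0, 2, 0, 1)
    [15] (2, 0, 2, 0, 2)
    [16] (0, 0, 5, 1, 0)
    [17] (4, 0, 2, 0, 1)
    [18] (4, 0, 2, 0, 1)

Linkage partition of the 18 weights (6 classes, p=7):

[[1, 11, 15], [2, 3, 8, 10], [4, 13, 14, 17, 18], [5, 9, 16], [6, 7], [12]]


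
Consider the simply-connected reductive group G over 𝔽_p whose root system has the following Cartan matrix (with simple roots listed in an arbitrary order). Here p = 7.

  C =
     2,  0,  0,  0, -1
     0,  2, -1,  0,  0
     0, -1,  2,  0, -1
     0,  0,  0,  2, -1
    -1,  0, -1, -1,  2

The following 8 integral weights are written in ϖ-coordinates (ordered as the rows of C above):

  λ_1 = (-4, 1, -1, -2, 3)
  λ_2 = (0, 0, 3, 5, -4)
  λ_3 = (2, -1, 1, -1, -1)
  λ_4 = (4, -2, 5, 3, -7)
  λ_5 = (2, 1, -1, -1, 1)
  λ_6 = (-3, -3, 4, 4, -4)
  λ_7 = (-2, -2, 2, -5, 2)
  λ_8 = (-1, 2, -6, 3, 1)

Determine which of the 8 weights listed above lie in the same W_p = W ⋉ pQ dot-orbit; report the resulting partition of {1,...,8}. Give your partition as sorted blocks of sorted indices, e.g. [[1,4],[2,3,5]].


Type D_5, rank 5, |W|=1920; reorder rows/cols to standard.

Ā_7 reps of the 8 weights (D_5, coords as presented):

  λ_1 → (3, 2, 0, 1, 0) · λ_2 → (1, 1, 0, 2, 1) · λ_3 → (3, 0, 2, 0, 0) · λ_4 → (1, 1, 0, 2, 1) · λ_5 → (3, 0, 2, 0, 0) · λ_6 → (3, 0, 2, 0, 0) · λ_7 → (1, 1, 0, 2, 1) · λ_8 → (3, 2, 0, 1, 0)

The 8 indices split into 3 linkage classes (same alcove rep ⇔ same W_7-dot-orbit):

[[1, 8], [2, 4, 7], [3, 5, 6]]


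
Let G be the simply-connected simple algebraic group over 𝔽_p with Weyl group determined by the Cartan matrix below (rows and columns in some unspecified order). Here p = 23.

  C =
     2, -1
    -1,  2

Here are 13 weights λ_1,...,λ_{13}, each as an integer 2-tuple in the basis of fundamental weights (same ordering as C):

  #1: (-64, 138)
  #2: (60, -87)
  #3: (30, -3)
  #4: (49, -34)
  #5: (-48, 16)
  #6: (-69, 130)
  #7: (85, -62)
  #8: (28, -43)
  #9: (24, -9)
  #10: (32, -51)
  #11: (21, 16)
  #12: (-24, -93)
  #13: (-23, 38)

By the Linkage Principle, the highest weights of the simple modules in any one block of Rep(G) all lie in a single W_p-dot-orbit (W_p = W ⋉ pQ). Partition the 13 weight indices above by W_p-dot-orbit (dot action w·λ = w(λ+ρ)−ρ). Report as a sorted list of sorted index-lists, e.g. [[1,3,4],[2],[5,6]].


A_2 Cartan matrix, 2 simple roots permuted; ρ=(1,1).

Each λ_j+ρ reduced to Ā_23; 2-tuples below use C's row order:

  1: (6, 1)
  2: (15, 6)
  3: (15, 6)
  4: (6, 4)
  5: (6, 1)
  6: (6, 1)
  7: (15, 6)
  8: (6, 4)
  9: (15, 6)
  10: (6, 4)
  11: (6, 1)
  12: (0, 0)
  13: (6, 1)

4 distinct reps among the 13 weights ⇒ 4 W_23-linkage classes:

[[1, 5, 6, 11, 13], [2, 3, 7, 9], [4, 8, 10], [12]]


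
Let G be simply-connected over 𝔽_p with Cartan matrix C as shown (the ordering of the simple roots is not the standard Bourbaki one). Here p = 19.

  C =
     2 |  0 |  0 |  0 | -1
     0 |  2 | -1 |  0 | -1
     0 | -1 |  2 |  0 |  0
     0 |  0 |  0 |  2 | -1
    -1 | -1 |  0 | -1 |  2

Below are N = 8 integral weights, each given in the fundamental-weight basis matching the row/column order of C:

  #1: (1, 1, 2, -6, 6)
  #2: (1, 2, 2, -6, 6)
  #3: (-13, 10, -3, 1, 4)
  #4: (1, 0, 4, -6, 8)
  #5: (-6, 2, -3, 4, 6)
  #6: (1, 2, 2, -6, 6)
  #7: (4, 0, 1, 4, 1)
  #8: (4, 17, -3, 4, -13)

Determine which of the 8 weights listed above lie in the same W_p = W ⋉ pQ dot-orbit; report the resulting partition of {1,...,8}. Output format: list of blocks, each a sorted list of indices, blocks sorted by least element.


Type D_5, rank 5, |W|=1920; reorder rows/cols to standard.

W_19-reps of the 8 weights in Ā_19 (same 5-coord order as C):

    λ_1+ρ ↦ (2, 2, 3, 5, 2)
    λ_2+ρ ↦ (2, 2, 3, 5, 2)
    λ_3+ρ ↦ (5, 1, 2, 5, 2)
    λ_4+ρ ↦ (2, 2, 3, 5, 2)
    λ_5+ρ ↦ (5, 1, 2, 5, 2)
    λ_6+ρ ↦ (2, 2, 3, 5, 2)
    λ_7+ρ ↦ (5, 1, 2, 5, 2)
    λ_8+ρ ↦ (5, 1, 2, 5, 2)

Partition of {1..8} into 2 W_19-dot-orbits:

[[1, 2, 4, 6], [3, 5, 7, 8]]


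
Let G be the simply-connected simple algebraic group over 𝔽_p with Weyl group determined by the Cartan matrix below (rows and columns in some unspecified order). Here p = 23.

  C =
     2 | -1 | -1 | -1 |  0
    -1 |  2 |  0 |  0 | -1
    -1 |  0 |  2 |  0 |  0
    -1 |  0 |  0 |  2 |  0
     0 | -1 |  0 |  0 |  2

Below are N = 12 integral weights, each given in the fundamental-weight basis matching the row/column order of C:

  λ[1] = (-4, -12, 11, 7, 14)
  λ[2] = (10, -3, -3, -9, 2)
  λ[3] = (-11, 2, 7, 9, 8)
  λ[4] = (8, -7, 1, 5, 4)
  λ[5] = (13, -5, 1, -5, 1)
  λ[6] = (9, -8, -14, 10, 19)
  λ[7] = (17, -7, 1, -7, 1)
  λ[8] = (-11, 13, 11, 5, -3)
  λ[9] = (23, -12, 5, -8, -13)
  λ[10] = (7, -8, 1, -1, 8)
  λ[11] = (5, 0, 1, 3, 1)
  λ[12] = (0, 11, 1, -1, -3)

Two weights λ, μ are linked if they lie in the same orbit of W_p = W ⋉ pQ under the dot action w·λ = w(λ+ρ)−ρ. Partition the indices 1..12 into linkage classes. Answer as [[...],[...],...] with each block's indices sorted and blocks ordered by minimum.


Dynkin diagram of C (from the 8 off-diagonal −1 entries): D_5.

Each λ_j+ρ reduced to Ā_23; 5-tuples below use C's row order:

  λ_1+ρ ↦ (3, 3, 2, 6, 1) · λ_2+ρ ↦ (1, 1, 1, 7, 1) · λ_3+ρ ↦ (1, 7, 2, 0, 2) · λ_4+ρ ↦ (3, 3, 2, 6, 1) · λ_5+ρ ↦ (6, 1, 2, 4, 2) · λ_6+ρ ↦ (1, 7, 2, 0, 2) · λ_7+ρ ↦ (3, 3, 2, 6, 1) · λ_8+ρ ↦ (6, 1, 2, 4, 2) · λ_9+ρ ↦ (0, 6, 1, 0, 4) · λ_10+ρ ↦ (1, 7, 2, 0, 2) · λ_11+ρ ↦ (6, 1, 2, 4, 2) · λ_12+ρ ↦ (1, 7, 2, 0, 2)

5 distinct reps among the 12 weights ⇒ 5 W_23-linkage classes:

[[1, 4, 7], [2], [3, 6, 10, 12], [5, 8, 11], [9]]


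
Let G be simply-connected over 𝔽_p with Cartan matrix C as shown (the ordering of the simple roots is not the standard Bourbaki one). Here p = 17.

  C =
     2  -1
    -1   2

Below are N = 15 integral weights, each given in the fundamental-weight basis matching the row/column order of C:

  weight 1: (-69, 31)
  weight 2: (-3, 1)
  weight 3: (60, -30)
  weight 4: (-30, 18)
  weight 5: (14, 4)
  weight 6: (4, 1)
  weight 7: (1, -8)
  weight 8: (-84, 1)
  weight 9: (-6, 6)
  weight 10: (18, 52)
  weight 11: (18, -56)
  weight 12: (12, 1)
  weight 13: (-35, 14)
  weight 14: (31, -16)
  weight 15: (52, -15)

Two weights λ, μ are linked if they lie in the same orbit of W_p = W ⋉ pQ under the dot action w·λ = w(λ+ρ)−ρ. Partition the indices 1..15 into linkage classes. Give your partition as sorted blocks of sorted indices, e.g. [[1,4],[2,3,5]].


A_2 Cartan matrix, 2 simple roots permuted; ρ=(1,1).

Each λ_j+ρ reduced to Ā_17; 2-tuples below use C's row order:

  λ_1 → (2, 0)
  λ_2 → (2, 0)
  λ_3 → (5, 2)
  λ_4 → (5, 2)
  λ_5 → (12, 2)
  λ_6 → (5, 2)
  λ_7 → (5, 2)
  λ_8 → (13, 2)
  λ_9 → (5, 2)
  λ_10 → (13, 2)
  λ_11 → (13, 2)
  λ_12 → (13, 2)
  λ_13 → (2, 0)
  λ_14 → (2, 0)
  λ_15 → (12, 2)

These 15 weights hit 4 W_17-dot-orbits; sizes (4, 5, 2, 4):

[[1, 2, 13, 14], [3, 4, 6, 7, 9], [5, 15], [8, 10, 11, 12]]


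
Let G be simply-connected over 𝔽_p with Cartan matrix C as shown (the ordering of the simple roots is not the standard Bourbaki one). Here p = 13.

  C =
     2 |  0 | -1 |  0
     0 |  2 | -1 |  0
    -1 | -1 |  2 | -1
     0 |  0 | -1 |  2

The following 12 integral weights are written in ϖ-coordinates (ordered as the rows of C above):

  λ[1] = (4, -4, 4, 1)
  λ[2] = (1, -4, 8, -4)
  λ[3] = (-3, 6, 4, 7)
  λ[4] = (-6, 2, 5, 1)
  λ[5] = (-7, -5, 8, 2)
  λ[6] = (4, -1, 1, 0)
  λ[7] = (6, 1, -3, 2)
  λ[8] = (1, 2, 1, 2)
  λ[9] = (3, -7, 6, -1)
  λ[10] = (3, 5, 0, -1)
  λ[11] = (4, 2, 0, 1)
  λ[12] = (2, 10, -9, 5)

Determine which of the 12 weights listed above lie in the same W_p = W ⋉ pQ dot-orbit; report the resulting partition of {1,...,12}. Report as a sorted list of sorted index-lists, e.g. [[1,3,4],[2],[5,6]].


Type D_4, rank 4, |W|=192; reorder rows/cols to standard.

Folding the 12 weights λ_j+ρ into Ā_13 (reps in the given 4-coord order):

  [1] (5, 3, 1, 2)
  [2] (2, 3, 2, 3)
  [3] (5, 0, 2, 1)
  [4] (5, 3, 1, 2)
  [5] (5, 3, 1, 2)
  [6] (5, 0, 2, 1)
  [7] (5, 0, 2, 1)
  [8] (2, 3, 2, 3)
  [9] (4, 6, 1, 0)
  [10] (4, 6, 1, 0)
  [11] (5, 3, 1, 2)
  [12] (5, 3, 1, 2)

Partition of {1..12} into 4 W_13-dot-orbits:

[[1, 4, 5, 11, 12], [2, 8], [3, 6, 7], [9, 10]]


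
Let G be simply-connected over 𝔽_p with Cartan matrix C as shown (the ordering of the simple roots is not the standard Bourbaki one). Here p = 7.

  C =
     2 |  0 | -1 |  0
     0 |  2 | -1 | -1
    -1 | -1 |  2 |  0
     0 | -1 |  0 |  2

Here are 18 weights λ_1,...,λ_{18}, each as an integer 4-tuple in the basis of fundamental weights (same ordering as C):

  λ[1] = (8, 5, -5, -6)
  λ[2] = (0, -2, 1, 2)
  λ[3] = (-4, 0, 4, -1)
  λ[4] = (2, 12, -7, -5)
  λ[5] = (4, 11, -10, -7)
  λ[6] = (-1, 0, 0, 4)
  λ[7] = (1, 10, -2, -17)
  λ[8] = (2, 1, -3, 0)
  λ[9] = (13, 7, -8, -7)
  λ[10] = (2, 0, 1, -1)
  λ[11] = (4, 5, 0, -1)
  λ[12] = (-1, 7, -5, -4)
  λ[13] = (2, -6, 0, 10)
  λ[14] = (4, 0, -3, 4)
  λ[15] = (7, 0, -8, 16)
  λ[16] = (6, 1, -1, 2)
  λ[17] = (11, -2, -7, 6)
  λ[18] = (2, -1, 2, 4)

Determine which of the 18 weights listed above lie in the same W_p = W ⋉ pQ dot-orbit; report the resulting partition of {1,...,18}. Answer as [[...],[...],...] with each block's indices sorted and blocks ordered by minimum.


Root system A_4: the 4×4 matrix C matches after relabeling.

W_7-reps of the 18 weights in Ā_7 (same 4-coord order as C):

  λ_1 → (1, 1, 1, 2);  λ_2 → (1, 1, 1, 2);  λ_3 → (3, 1, 2, 0);  λ_4 → (3, 1, 0, 2);  λ_5 → (1, 1, 1, 2);  λ_6 → (0, 1, 1, 5);  λ_7 → (1, 1, 1, 2);  λ_8 → (1, 0, 2, 1);  λ_9 → (0, 1, 1, 5);  λ_10 → (3, 1, 2, 0);  λ_11 → (0, 1, 1, 5);  λ_12 → (3, 1, 0, 2);  λ_13 → (3, 1, 0, 2);  λ_14 → (1, 1, 1, 2);  λ_15 → (3, 1, 2, 0);  λ_16 → (2, 0, 0, 2);  λ_17 → (0, 1, 1, 5);  λ_18 → (1, 0, 2, 1)

The 18 indices split into 6 linkage classes (same alcove rep ⇔ same W_7-dot-orbit):

[[1, 2, 5, 7, 14], [3, 10, 15], [4, 12, 13], [6, 9, 11, 17], [8, 18], [16]]


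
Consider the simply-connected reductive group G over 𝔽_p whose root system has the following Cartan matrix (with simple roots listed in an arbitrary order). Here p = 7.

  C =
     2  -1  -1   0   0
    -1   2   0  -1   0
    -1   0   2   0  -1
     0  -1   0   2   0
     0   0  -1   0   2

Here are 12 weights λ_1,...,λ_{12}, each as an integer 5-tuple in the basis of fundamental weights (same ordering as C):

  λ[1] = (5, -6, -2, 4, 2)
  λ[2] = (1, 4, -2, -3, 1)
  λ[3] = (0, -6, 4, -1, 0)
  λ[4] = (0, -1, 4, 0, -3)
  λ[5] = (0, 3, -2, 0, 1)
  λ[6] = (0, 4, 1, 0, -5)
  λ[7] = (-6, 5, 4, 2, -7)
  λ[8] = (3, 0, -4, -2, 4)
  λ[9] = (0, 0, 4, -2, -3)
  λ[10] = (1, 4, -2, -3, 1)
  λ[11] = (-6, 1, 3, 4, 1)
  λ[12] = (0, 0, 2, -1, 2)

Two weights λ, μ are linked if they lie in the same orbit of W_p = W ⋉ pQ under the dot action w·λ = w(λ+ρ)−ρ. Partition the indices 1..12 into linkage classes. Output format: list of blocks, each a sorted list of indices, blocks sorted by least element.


Root system A_5: the 5×5 matrix C matches after relabeling.

Alcove-folded reps (p=7, 12 weights, presented ϖ-order):

    1: (0, 4, 1, 1, 1)
    2: (1, 3, 1, 1, 0)
    3: (0, 4, 1, 1, 1)
    4: (1, 0, 3, 1, 2)
    5: (0, 4, 1, 1, 1)
    6: (1, 3, 1, 1, 0)
    7: (1, 0, 3, 1, 2)
    8: (1, 0, 3, 1, 2)
    9: (1, 0, 3, 1, 2)
    10: (1, 3, 1, 1, 0)
    11: (1, 3, 1, 1, 0)
    12: (1, 0, 3, 1, 2)

3 distinct reps among the 12 weights ⇒ 3 W_7-linkage classes:

[[1, 3, 5], [2, 6, 10, 11], [4, 7, 8, 9, 12]]


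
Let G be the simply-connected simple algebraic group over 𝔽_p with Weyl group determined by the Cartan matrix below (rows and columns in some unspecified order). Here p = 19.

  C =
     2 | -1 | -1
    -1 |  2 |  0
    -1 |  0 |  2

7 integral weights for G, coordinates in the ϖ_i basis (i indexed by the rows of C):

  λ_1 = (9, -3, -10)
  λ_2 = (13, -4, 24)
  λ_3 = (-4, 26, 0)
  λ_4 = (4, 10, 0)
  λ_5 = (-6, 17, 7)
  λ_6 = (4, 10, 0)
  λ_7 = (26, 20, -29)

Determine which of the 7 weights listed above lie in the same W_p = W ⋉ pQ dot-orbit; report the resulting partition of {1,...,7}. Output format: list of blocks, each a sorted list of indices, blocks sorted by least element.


Dynkin diagram of C (from the 4 off-diagonal −1 entries): A_3.

W_19-reps of the 7 weights in Ā_19 (same 3-coord order as C):

  [1] (1, 1, 8)
  [2] (5, 11, 1)
  [3] (5, 11, 1)
  [4] (5, 11, 1)
  [5] (5, 11, 1)
  [6] (5, 11, 1)
  [7] (1, 1, 8)

Linkage partition of the 7 weights (2 classes, p=19):

[[1, 7], [2, 3, 4, 5, 6]]


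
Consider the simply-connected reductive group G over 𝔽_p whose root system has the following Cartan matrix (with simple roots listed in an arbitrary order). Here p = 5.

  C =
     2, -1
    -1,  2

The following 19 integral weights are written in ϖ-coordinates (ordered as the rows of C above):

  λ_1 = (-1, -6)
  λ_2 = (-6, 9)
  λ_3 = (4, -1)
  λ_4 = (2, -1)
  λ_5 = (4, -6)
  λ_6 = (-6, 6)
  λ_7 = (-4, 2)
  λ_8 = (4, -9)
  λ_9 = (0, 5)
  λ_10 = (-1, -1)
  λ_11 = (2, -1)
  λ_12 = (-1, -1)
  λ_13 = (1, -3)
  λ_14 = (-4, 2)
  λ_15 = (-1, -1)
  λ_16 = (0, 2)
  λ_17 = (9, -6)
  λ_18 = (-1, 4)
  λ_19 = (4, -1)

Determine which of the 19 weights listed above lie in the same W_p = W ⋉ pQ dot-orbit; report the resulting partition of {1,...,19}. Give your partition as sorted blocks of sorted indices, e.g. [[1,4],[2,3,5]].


Cartan matrix: type A_2 (|W|=6); un-permuting the 2 rows.

W_5-reps of the 19 weights in Ā_5 (same 2-coord order as C):

  [1] (5, 0) · [2] (0, 0) · [3] (5, 0) · [4] (3, 0) · [5] (0, 5) · [6] (3, 0) · [7] (3, 0) · [8] (0, 2) · [9] (1, 3) · [10] (0, 0) · [11] (3, 0) · [12] (0, 0) · [13] (0, 2) · [14] (3, 0) · [15] (0, 0) · [16] (1, 3) · [17] (0, 0) · [18] (0, 5) · [19] (5, 0)

Grouping the 19 weights by Ā_5-representative: 6 linkage classes.

[[1, 3, 19], [2, 10, 12, 15, 17], [4, 6, 7, 11, 14], [5, 18], [8, 13], [9, 16]]


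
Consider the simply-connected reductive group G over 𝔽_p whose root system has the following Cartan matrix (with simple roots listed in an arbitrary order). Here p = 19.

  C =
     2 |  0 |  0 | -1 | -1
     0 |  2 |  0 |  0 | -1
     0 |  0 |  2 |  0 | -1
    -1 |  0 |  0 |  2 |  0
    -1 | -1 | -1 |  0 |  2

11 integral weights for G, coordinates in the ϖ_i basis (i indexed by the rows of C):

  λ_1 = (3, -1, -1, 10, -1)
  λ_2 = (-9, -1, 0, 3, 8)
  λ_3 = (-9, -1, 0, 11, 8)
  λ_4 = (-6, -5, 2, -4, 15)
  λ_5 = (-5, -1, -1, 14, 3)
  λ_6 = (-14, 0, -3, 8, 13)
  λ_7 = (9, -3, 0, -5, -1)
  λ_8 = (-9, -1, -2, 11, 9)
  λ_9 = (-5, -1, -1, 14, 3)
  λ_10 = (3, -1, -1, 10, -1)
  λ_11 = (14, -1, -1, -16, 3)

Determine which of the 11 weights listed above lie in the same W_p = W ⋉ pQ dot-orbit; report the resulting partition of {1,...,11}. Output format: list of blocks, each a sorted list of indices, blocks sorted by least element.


C ↔ D_5 under row/col permutation; |W(D_5)| = 1920.

Ā_19 reps of the 11 weights (D_5, coords as presented):

    1: (4, 0, 0, 11, 0)
    2: (4, 0, 1, 4, 1)
    3: (4, 0, 1, 4, 1)
    4: (4, 4, 3, 1, 0)
    5: (4, 0, 0, 11, 0)
    6: (4, 0, 1, 4, 1)
    7: (4, 0, 1, 4, 1)
    8: (4, 0, 1, 4, 1)
    9: (4, 0, 0, 11, 0)
    10: (4, 0, 0, 11, 0)
    11: (4, 0, 0, 11, 0)

Partition of {1..11} into 3 W_19-dot-orbits:

[[1, 5, 9, 10, 11], [2, 3, 6, 7, 8], [4]]


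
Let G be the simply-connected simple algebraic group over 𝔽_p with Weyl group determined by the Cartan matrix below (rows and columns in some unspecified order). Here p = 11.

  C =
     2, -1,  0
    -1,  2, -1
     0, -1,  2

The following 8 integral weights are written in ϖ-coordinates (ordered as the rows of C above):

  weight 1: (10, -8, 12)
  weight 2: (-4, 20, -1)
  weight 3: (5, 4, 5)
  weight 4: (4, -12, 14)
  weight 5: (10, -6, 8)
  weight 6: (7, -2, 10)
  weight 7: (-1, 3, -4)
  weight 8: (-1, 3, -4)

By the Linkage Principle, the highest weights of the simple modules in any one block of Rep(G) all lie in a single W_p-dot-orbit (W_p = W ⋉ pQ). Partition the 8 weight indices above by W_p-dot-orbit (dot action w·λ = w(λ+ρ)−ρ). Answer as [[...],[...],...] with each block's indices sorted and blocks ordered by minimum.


Cartan matrix: type A_3 (|W|=24); un-permuting the 3 rows.

Folding the 8 weights λ_j+ρ into Ā_11 (reps in the given 3-coord order):

  1: (2, 5, 0);  2: (0, 1, 3);  3: (0, 5, 0);  4: (2, 5, 0);  5: (2, 5, 0);  6: (0, 1, 3);  7: (0, 1, 3);  8: (0, 1, 3)

The 8 indices split into 3 linkage classes (same alcove rep ⇔ same W_11-dot-orbit):

[[1, 4, 5], [2, 6, 7, 8], [3]]


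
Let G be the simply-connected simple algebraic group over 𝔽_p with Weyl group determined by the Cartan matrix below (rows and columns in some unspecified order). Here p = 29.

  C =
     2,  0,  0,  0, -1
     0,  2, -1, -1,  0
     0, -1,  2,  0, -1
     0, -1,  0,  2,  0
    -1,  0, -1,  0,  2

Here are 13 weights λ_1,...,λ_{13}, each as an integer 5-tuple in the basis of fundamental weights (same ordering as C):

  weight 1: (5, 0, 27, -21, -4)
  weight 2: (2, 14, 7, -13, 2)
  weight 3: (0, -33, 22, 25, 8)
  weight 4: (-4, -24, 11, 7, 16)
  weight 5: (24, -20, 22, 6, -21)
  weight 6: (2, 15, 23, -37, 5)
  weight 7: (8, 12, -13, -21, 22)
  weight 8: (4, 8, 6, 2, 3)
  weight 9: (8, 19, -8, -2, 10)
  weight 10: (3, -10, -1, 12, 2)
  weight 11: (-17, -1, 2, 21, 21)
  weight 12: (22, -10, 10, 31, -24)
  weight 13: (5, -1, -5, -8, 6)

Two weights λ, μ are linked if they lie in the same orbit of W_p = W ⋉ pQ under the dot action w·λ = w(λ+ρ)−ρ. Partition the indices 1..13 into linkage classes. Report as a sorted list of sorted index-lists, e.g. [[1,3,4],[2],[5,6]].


Type A_5, rank 5, |W|=720; reorder rows/cols to standard.

Alcove-folded reps (p=29, 13 weights, presented ϖ-order):

  [1] (0, 17, 6, 2, 3) · [2] (3, 3, 8, 12, 3) · [3] (0, 17, 6, 2, 3) · [4] (3, 3, 8, 12, 3) · [5] (5, 9, 7, 3, 4) · [6] (5, 9, 7, 3, 4) · [7] (5, 9, 7, 3, 4) · [8] (5, 9, 7, 3, 4) · [9] (5, 9, 7, 3, 4) · [10] (2, 0, 3, 4, 4) · [11] (2, 0, 3, 4, 4) · [12] (2, 12, 6, 6, 3) · [13] (2, 0, 3, 4, 4)

The 13 indices split into 5 linkage classes (same alcove rep ⇔ same W_29-dot-orbit):

[[1, 3], [2, 4], [5, 6, 7, 8, 9], [10, 11, 13], [12]]
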